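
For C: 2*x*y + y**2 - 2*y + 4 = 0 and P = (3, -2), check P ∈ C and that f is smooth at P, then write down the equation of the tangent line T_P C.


Tangent line at P: 12 - 4*x = 0.

Step 1: f(3, -2) = 0, so P lies on C.
Step 2: partial derivatives
  f_x(x, y) = 2*y, f_y(x, y) = 2*x + 2*y - 2.
  f_x(P) = -4, f_y(P) = 0 (gradient nonzero, so P is smooth).
Step 3: tangent line at P: -4·(x − 3) + 0·(y − -2) = 0.
Expanding: 12 - 4*x = 0.


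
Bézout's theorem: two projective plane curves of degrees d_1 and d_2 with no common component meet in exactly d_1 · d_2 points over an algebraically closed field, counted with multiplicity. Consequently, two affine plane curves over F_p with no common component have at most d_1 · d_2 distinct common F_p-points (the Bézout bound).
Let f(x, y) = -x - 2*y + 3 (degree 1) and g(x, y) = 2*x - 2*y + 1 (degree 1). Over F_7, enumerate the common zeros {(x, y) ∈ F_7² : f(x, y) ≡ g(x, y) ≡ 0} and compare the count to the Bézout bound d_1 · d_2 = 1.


Common zeros: {(3, 0)}; count = 1; Bézout bound = 1.

deg(f) = 1, deg(g) = 1, so Bézout bound = 1.
Scan x ∈ F_7. For each x, list the y ∈ F_7 with f(x, y) ≡ 0 and those with g(x, y) ≡ 0 (mod 7); the common zeros in that column are the intersection.
  x = 0: f ≡ 0 at y ∈ {5}; g ≡ 0 at y ∈ {4}; common: ∅.
  x = 1: f ≡ 0 at y ∈ {1}; g ≡ 0 at y ∈ {5}; common: ∅.
  x = 2: f ≡ 0 at y ∈ {4}; g ≡ 0 at y ∈ {6}; common: ∅.
  x = 3: f ≡ 0 at y ∈ {0}; g ≡ 0 at y ∈ {0}; common: {0}.
  x = 4: f ≡ 0 at y ∈ {3}; g ≡ 0 at y ∈ {1}; common: ∅.
  x = 5: f ≡ 0 at y ∈ {6}; g ≡ 0 at y ∈ {2}; common: ∅.
  x = 6: f ≡ 0 at y ∈ {2}; g ≡ 0 at y ∈ {3}; common: ∅.
Collecting: common zeros = {(3, 0)}, so the count is 1.
Comparison with the Bézout bound: 1 ≤ 1 = deg(f)·deg(g), as expected for curves with no common component (the bound is attained).


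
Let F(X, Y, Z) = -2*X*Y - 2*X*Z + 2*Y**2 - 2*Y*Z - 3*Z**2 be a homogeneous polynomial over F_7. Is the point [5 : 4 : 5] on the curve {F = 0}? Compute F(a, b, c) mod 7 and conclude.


F(5,4,5) ≡ 2 (mod 7); P is NOT on the curve.

Evaluate F(5, 4, 5) term-by-term (mod 7).
  -2*X*Y ↦ -2·5·4·1 = -40
  -2*X*Z ↦ -2·5·1·5 = -50
  2*Y**2 ↦ 2·1·16·1 = 32
  -2*Y*Z ↦ -2·1·4·5 = -40
  -3*Z**2 ↦ -3·1·1·25 = -75
Sum: F(5, 4, 5) = (-40) + (-50) + (32) + (-40) + (-75) = -173.
Reducing mod 7: -173 ≡ 2 (mod 7).
Since F(a, b, c) ≡ 2 ≠ 0 (mod 7), P does NOT lie on the curve.


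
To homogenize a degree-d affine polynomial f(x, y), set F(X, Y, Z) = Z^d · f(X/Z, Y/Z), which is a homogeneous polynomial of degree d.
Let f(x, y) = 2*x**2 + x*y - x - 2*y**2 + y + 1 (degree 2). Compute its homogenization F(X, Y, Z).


F(X, Y, Z) = 2*X**2 + X*Y - X*Z - 2*Y**2 + Y*Z + Z**2

deg(f) = 2.
Substitute x = X/Z, y = Y/Z into f, then multiply by Z^2.
  monomial 2·x^2·y^0 ↦ 2·X^2·Y^0·Z^0.
  monomial 1·x^1·y^1 ↦ 1·X^1·Y^1·Z^0.
  monomial -1·x^1·y^0 ↦ -1·X^1·Y^0·Z^1.
  monomial -2·x^0·y^2 ↦ -2·X^0·Y^2·Z^0.
  monomial 1·x^0·y^1 ↦ 1·X^0·Y^1·Z^1.
  monomial 1·x^0·y^0 ↦ 1·X^0·Y^0·Z^2.
Collecting: F(X, Y, Z) = 2*X**2 + X*Y - X*Z - 2*Y**2 + Y*Z + Z**2.


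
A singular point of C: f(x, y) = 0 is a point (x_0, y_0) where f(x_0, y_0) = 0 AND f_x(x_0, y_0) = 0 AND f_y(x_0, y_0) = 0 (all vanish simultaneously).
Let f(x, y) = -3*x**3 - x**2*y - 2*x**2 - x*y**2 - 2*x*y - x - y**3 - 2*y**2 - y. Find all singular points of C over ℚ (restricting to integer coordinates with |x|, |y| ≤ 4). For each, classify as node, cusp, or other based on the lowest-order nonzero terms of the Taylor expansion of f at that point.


Singular points: {(0, -1)}; classification: node.

Compute partial derivatives:
  f_x = -9*x**2 - 2*x*y - 4*x - y**2 - 2*y - 1.
  f_y = -x**2 - 2*x*y - 2*x - 3*y**2 - 4*y - 1.
Scan x_0 ∈ {−4, ..., 4}. For each x_0, f_y(x_0, y) is a polynomial in y; find its integer roots y ∈ {−4, ..., 4}, then test f_x and f at those candidates.
  x = -4: f_y(-4, y) = -3*y**2 + 4*y - 9; no integer root y with |y| ≤ 4.
  x = -3: f_y(-3, y) = -3*y**2 + 2*y - 4; no integer root y with |y| ≤ 4.
  x = -2: f_y(-2, y) = -3*y**2 - 1; no integer root y with |y| ≤ 4.
  x = -1: f_y(-1, y) = -3*y**2 - 2*y; vanishes at y ∈ {0}. (-1, 0): f_x = -6 ≠ 0.
  x = 0: f_y(0, y) = -3*y**2 - 4*y - 1; vanishes at y ∈ {-1}. (0, -1): f_x = 0, f = 0 — SINGULAR.
  x = 1: f_y(1, y) = -3*y**2 - 6*y - 4; no integer root y with |y| ≤ 4.
  x = 2: f_y(2, y) = -3*y**2 - 8*y - 9; no integer root y with |y| ≤ 4.
  x = 3: f_y(3, y) = -3*y**2 - 10*y - 16; no integer root y with |y| ≤ 4.
  x = 4: f_y(4, y) = -3*y**2 - 12*y - 25; no integer root y with |y| ≤ 4.
Only singular point on the grid: (0, -1).
Classify: substitute x = 0 + u, y = -1 + v and expand: f = -3*u**3 - u**2*v - u**2 - u*v**2 - v**3 + v**2.
No constant or linear terms (consistent with a singular point). Quadratic part: -u**2 + v**2. Cubic part: -3*u**3 - u**2*v - u*v**2 - v**3.
The quadratic part v**2 - u**2 = (v − u)(v + u) splits into two distinct linear factors, so there are two distinct tangent lines y − -1 = ±(x − 0) — this is a node (ordinary double point).
Classification: node.


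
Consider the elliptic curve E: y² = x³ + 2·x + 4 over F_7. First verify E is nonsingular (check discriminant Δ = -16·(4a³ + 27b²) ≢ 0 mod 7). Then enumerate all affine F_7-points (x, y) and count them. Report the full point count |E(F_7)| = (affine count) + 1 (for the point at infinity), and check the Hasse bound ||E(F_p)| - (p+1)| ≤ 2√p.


Affine points = {(0, 2), (0, 5), (1, 0), (2, 3), (2, 4), (3, 3), (3, 4), (6, 1), (6, 6)}; affine count = 9; |E(F_7)| = 10.

Discriminant check: Δ ∝ 4a³ + 27b² = 4·2³ + 27·4² = 4·8 + 27·16 ≡ 2 (mod 7). Nonzero ⇒ E is nonsingular.
For each x ∈ F_7, compute rhs = x³ + 2·x + 4 mod 7, then count y ∈ F_7 with y² ≡ rhs.
  x = 0: rhs = 4, matching y values: 2, 5 (2 points).
  x = 1: rhs = 0, matching y values: 0 (1 points).
  x = 2: rhs = 2, matching y values: 3, 4 (2 points).
  x = 3: rhs = 2, matching y values: 3, 4 (2 points).
  x = 4: rhs = 6, matching y values: none (0 points).
  x = 5: rhs = 6, matching y values: none (0 points).
  x = 6: rhs = 1, matching y values: 1, 6 (2 points).
Total affine count: 9.
Full point count |E(F_7)| = 9 + 1 = 10.
Hasse bound: |10 − (7+1)| = |2| = 2 ≤ 2√7 ≈ 5.2915 ✓.


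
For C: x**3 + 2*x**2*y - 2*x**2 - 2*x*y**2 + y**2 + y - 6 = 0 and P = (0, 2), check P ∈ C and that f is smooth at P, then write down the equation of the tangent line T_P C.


Tangent line at P: -8*x + 5*y - 10 = 0.

Step 1: f(0, 2) = 0, so P lies on C.
Step 2: partial derivatives
  f_x(x, y) = 3*x**2 + 4*x*y - 4*x - 2*y**2, f_y(x, y) = 2*x**2 - 4*x*y + 2*y + 1.
  f_x(P) = -8, f_y(P) = 5 (gradient nonzero, so P is smooth).
Step 3: tangent line at P: -8·(x − 0) + 5·(y − 2) = 0.
Expanding: -8*x + 5*y - 10 = 0.


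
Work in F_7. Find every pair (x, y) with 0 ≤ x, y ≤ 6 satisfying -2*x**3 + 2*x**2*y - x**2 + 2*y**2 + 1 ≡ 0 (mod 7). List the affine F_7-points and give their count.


Affine F_7-points: {(3, 1), (3, 4), (5, 4), (5, 6), (6, 2), (6, 4)}; count = 6.

For each of the 49 pairs (x, y) ∈ F_7², evaluate f(x, y) mod 7. Record the zeros.
  x = 0: [0↦1, 1↦3, 2↦2, 3↦5, 4↦5, 5↦2, 6↦3]  zeros at y ∈ ∅
  x = 1: [0↦5, 1↦2, 2↦3, 3↦1, 4↦3, 5↦2, 6↦5]  zeros at y ∈ ∅
  x = 2: [0↦2, 1↦5, 2↦5, 3↦2, 4↦3, 5↦1, 6↦3]  zeros at y ∈ ∅
  x = 3: [0↦1, 1↦0, 2↦3, 3↦3, 4↦0, 5↦1, 6↦6]  zeros at y ∈ {1, 4}
  x = 4: [0↦4, 1↦3, 2↦6, 3↦6, 4↦3, 5↦4, 6↦2]  zeros at y ∈ ∅
  x = 5: [0↦6, 1↦2, 2↦2, 3↦6, 4↦0, 5↦5, 6↦0]  zeros at y ∈ {4, 6}
  x = 6: [0↦2, 1↦6, 2↦0, 3↦5, 4↦0, 5↦6, 6↦2]  zeros at y ∈ {2, 4}
Collecting zeros: affine points = {(3, 1), (3, 4), (5, 4), (5, 6), (6, 2), (6, 4)}.
Total count |C(F_7)_aff| = 6.


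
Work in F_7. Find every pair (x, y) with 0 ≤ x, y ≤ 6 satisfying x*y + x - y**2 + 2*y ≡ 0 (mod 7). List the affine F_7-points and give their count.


Affine F_7-points: {(0, 0), (0, 2), (3, 1), (3, 4), (6, 3), (6, 5)}; count = 6.

For each of the 49 pairs (x, y) ∈ F_7², evaluate f(x, y) mod 7. Record the zeros.
  x = 0: [0↦0, 1↦1, 2↦0, 3↦4, 4↦6, 5↦6, 6↦4]  zeros at y ∈ {0, 2}
  x = 1: [0↦1, 1↦3, 2↦3, 3↦1, 4↦4, 5↦5, 6↦4]  zeros at y ∈ ∅
  x = 2: [0↦2, 1↦5, 2↦6, 3↦5, 4↦2, 5↦4, 6↦4]  zeros at y ∈ ∅
  x = 3: [0↦3, 1↦0, 2↦2, 3↦2, 4↦0, 5↦3, 6↦4]  zeros at y ∈ {1, 4}
  x = 4: [0↦4, 1↦2, 2↦5, 3↦6, 4↦5, 5↦2, 6↦4]  zeros at y ∈ ∅
  x = 5: [0↦5, 1↦4, 2↦1, 3↦3, 4↦3, 5↦1, 6↦4]  zeros at y ∈ ∅
  x = 6: [0↦6, 1↦6, 2↦4, 3↦0, 4↦1, 5↦0, 6↦4]  zeros at y ∈ {3, 5}
Collecting zeros: affine points = {(0, 0), (0, 2), (3, 1), (3, 4), (6, 3), (6, 5)}.
Total count |C(F_7)_aff| = 6.


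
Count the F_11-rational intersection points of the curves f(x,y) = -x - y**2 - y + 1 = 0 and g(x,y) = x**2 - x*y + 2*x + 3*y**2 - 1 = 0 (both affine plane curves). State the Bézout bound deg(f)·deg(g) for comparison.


Common zeros: ∅; count = 0; Bézout bound = 4.

deg(f) = 2, deg(g) = 2, so Bézout bound = 4.
Scan x ∈ F_11. For each x, list the y ∈ F_11 with f(x, y) ≡ 0 and those with g(x, y) ≡ 0 (mod 11); the common zeros in that column are the intersection.
  x = 0: f ≡ 0 at y ∈ {3, 7}; g ≡ 0 at y ∈ {2, 9}; common: ∅.
  x = 1: f ≡ 0 at y ∈ {0, 10}; g ≡ 0 at y ∈ ∅; common: ∅.
  x = 2: f ≡ 0 at y ∈ ∅; g ≡ 0 at y ∈ ∅; common: ∅.
  x = 3: f ≡ 0 at y ∈ {4, 6}; g ≡ 0 at y ∈ ∅; common: ∅.
  x = 4: f ≡ 0 at y ∈ {5}; g ≡ 0 at y ∈ {1, 4}; common: ∅.
  x = 5: f ≡ 0 at y ∈ ∅; g ≡ 0 at y ∈ ∅; common: ∅.
  x = 6: f ≡ 0 at y ∈ {2, 8}; g ≡ 0 at y ∈ {1}; common: ∅.
  x = 7: f ≡ 0 at y ∈ ∅; g ≡ 0 at y ∈ {8, 9}; common: ∅.
  x = 8: f ≡ 0 at y ∈ ∅; g ≡ 0 at y ∈ ∅; common: ∅.
  x = 9: f ≡ 0 at y ∈ ∅; g ≡ 0 at y ∈ {4, 10}; common: ∅.
  x = 10: f ≡ 0 at y ∈ {1, 9}; g ≡ 0 at y ∈ {8, 10}; common: ∅.
Collecting: common zeros = ∅, so the count is 0.
Comparison with the Bézout bound: 0 ≤ 4 = deg(f)·deg(g), as expected for curves with no common component (the affine F_11-count falls short of the bound because intersections may lie at infinity, over extension fields, or carry multiplicity).


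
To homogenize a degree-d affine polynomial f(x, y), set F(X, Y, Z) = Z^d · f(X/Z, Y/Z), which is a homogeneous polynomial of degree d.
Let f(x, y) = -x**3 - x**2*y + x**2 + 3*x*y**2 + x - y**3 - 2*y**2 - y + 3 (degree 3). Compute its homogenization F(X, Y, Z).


F(X, Y, Z) = -X**3 - X**2*Y + X**2*Z + 3*X*Y**2 + X*Z**2 - Y**3 - 2*Y**2*Z - Y*Z**2 + 3*Z**3

deg(f) = 3.
Substitute x = X/Z, y = Y/Z into f, then multiply by Z^3.
  monomial -1·x^3·y^0 ↦ -1·X^3·Y^0·Z^0.
  monomial -1·x^2·y^1 ↦ -1·X^2·Y^1·Z^0.
  monomial 1·x^2·y^0 ↦ 1·X^2·Y^0·Z^1.
  monomial 3·x^1·y^2 ↦ 3·X^1·Y^2·Z^0.
  monomial 1·x^1·y^0 ↦ 1·X^1·Y^0·Z^2.
  monomial -1·x^0·y^3 ↦ -1·X^0·Y^3·Z^0.
  monomial -2·x^0·y^2 ↦ -2·X^0·Y^2·Z^1.
  monomial -1·x^0·y^1 ↦ -1·X^0·Y^1·Z^2.
  monomial 3·x^0·y^0 ↦ 3·X^0·Y^0·Z^3.
Collecting: F(X, Y, Z) = -X**3 - X**2*Y + X**2*Z + 3*X*Y**2 + X*Z**2 - Y**3 - 2*Y**2*Z - Y*Z**2 + 3*Z**3.


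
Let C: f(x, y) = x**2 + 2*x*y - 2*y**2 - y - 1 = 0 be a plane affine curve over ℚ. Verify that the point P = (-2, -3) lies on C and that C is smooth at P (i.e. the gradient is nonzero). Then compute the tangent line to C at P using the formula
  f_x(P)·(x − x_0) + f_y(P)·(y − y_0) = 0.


Tangent line at P: -10*x + 7*y + 1 = 0.

Step 1: f(-2, -3) = 0, so P lies on C.
Step 2: partial derivatives
  f_x(x, y) = 2*x + 2*y, f_y(x, y) = 2*x - 4*y - 1.
  f_x(P) = -10, f_y(P) = 7 (gradient nonzero, so P is smooth).
Step 3: tangent line at P: -10·(x − -2) + 7·(y − -3) = 0.
Expanding: -10*x + 7*y + 1 = 0.


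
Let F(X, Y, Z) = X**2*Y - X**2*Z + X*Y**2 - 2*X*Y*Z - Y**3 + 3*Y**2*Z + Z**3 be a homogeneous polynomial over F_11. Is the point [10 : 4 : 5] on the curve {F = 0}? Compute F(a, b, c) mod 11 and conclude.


F(10,4,5) ≡ 5 (mod 11); P is NOT on the curve.

Evaluate F(10, 4, 5) term-by-term (mod 11).
  X**2*Y ↦ 1·100·4·1 = 400
  -X**2*Z ↦ -1·100·1·5 = -500
  X*Y**2 ↦ 1·10·16·1 = 160
  -2*X*Y*Z ↦ -2·10·4·5 = -400
  -Y**3 ↦ -1·1·64·1 = -64
  3*Y**2*Z ↦ 3·1·16·5 = 240
  Z**3 ↦ 1·1·1·125 = 125
Sum: F(10, 4, 5) = (400) + (-500) + (160) + (-400) + (-64) + (240) + (125) = -39.
Reducing mod 11: -39 ≡ 5 (mod 11).
Since F(a, b, c) ≡ 5 ≠ 0 (mod 11), P does NOT lie on the curve.


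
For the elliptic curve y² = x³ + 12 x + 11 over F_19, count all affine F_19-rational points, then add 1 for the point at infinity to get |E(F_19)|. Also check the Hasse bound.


Affine points = {(0, 7), (0, 12), (1, 9), (1, 10), (2, 9), (2, 10), (3, 6), (3, 13), (4, 3), (4, 16), (5, 5), (5, 14), (7, 1), (7, 18), (8, 7), (8, 12), (11, 7), (11, 12), (14, 4), (14, 15), (16, 9), (16, 10), (17, 6), (17, 13), (18, 6), (18, 13)}; affine count = 26; |E(F_19)| = 27.

Discriminant check: Δ ∝ 4a³ + 27b² = 4·12³ + 27·11² = 4·1728 + 27·121 ≡ 14 (mod 19). Nonzero ⇒ E is nonsingular.
For each x ∈ F_19, compute rhs = x³ + 12·x + 11 mod 19, then count y ∈ F_19 with y² ≡ rhs.
  x = 0: rhs = 11, matching y values: 7, 12 (2 points).
  x = 1: rhs = 5, matching y values: 9, 10 (2 points).
  x = 2: rhs = 5, matching y values: 9, 10 (2 points).
  x = 3: rhs = 17, matching y values: 6, 13 (2 points).
  x = 4: rhs = 9, matching y values: 3, 16 (2 points).
  x = 5: rhs = 6, matching y values: 5, 14 (2 points).
  x = 6: rhs = 14, matching y values: none (0 points).
  x = 7: rhs = 1, matching y values: 1, 18 (2 points).
  x = 8: rhs = 11, matching y values: 7, 12 (2 points).
  x = 9: rhs = 12, matching y values: none (0 points).
  x = 10: rhs = 10, matching y values: none (0 points).
  x = 11: rhs = 11, matching y values: 7, 12 (2 points).
  x = 12: rhs = 2, matching y values: none (0 points).
  x = 13: rhs = 8, matching y values: none (0 points).
  x = 14: rhs = 16, matching y values: 4, 15 (2 points).
  x = 15: rhs = 13, matching y values: none (0 points).
  x = 16: rhs = 5, matching y values: 9, 10 (2 points).
  x = 17: rhs = 17, matching y values: 6, 13 (2 points).
  x = 18: rhs = 17, matching y values: 6, 13 (2 points).
Total affine count: 26.
Full point count |E(F_19)| = 26 + 1 = 27.
Hasse bound: |27 − (19+1)| = |7| = 7 ≤ 2√19 ≈ 8.7178 ✓.


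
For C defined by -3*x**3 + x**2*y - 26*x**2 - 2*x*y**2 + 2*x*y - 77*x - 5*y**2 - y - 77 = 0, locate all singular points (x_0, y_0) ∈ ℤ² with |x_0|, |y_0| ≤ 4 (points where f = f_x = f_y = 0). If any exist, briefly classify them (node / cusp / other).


Singular points: {(-3, -1)}; classification: cusp.

Compute partial derivatives:
  f_x = -9*x**2 + 2*x*y - 52*x - 2*y**2 + 2*y - 77.
  f_y = x**2 - 4*x*y + 2*x - 10*y - 1.
Scan x_0 ∈ {−4, ..., 4}. For each x_0, f_y(x_0, y) is a polynomial in y; find its integer roots y ∈ {−4, ..., 4}, then test f_x and f at those candidates.
  x = -4: f_y(-4, y) = 6*y + 7; no integer root y with |y| ≤ 4.
  x = -3: f_y(-3, y) = 2*y + 2; vanishes at y ∈ {-1}. (-3, -1): f_x = 0, f = 0 — SINGULAR.
  x = -2: f_y(-2, y) = -2*y - 1; no integer root y with |y| ≤ 4.
  x = -1: f_y(-1, y) = -6*y - 2; no integer root y with |y| ≤ 4.
  x = 0: f_y(0, y) = -10*y - 1; no integer root y with |y| ≤ 4.
  x = 1: f_y(1, y) = 2 - 14*y; no integer root y with |y| ≤ 4.
  x = 2: f_y(2, y) = 7 - 18*y; no integer root y with |y| ≤ 4.
  x = 3: f_y(3, y) = 14 - 22*y; no integer root y with |y| ≤ 4.
  x = 4: f_y(4, y) = 23 - 26*y; no integer root y with |y| ≤ 4.
Only singular point on the grid: (-3, -1).
Classify: substitute x = -3 + u, y = -1 + v and expand: f = -3*u**3 + u**2*v - 2*u*v**2 + v**2.
No constant or linear terms (consistent with a singular point). Quadratic part: v**2. Cubic part: -3*u**3 + u**2*v - 2*u*v**2.
The quadratic part v**2 is a perfect square, so there is a single (double) tangent line v = 0, i.e. y = -1. Restricting the cubic part to that line (v = 0) leaves -3*u**3 ≠ 0, so f is not divisible by v and the branch is v² ≈ 3*u**3 to lowest order — this is a cusp.
Classification: cusp.


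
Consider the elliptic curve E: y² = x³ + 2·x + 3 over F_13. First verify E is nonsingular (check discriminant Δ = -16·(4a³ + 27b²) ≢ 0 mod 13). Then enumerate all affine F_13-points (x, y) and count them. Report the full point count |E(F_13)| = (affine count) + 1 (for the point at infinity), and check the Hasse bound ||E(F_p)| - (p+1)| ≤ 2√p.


Affine points = {(0, 4), (0, 9), (3, 6), (3, 7), (4, 6), (4, 7), (6, 6), (6, 7), (7, 3), (7, 10), (9, 3), (9, 10), (10, 3), (10, 10), (11, 2), (11, 11), (12, 0)}; affine count = 17; |E(F_13)| = 18.

Discriminant check: Δ ∝ 4a³ + 27b² = 4·2³ + 27·3² = 4·8 + 27·9 ≡ 2 (mod 13). Nonzero ⇒ E is nonsingular.
For each x ∈ F_13, compute rhs = x³ + 2·x + 3 mod 13, then count y ∈ F_13 with y² ≡ rhs.
  x = 0: rhs = 3, matching y values: 4, 9 (2 points).
  x = 1: rhs = 6, matching y values: none (0 points).
  x = 2: rhs = 2, matching y values: none (0 points).
  x = 3: rhs = 10, matching y values: 6, 7 (2 points).
  x = 4: rhs = 10, matching y values: 6, 7 (2 points).
  x = 5: rhs = 8, matching y values: none (0 points).
  x = 6: rhs = 10, matching y values: 6, 7 (2 points).
  x = 7: rhs = 9, matching y values: 3, 10 (2 points).
  x = 8: rhs = 11, matching y values: none (0 points).
  x = 9: rhs = 9, matching y values: 3, 10 (2 points).
  x = 10: rhs = 9, matching y values: 3, 10 (2 points).
  x = 11: rhs = 4, matching y values: 2, 11 (2 points).
  x = 12: rhs = 0, matching y values: 0 (1 points).
Total affine count: 17.
Full point count |E(F_13)| = 17 + 1 = 18.
Hasse bound: |18 − (13+1)| = |4| = 4 ≤ 2√13 ≈ 7.2111 ✓.


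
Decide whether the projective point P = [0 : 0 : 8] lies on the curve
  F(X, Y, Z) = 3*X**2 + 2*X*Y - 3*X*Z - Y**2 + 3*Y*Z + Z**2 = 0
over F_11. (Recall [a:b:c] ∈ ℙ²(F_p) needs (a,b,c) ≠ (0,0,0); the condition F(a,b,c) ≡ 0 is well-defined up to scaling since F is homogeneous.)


F(0,0,8) ≡ 9 (mod 11); P is NOT on the curve.

Evaluate F(0, 0, 8) term-by-term (mod 11).
  3*X**2 ↦ 3·0·1·1 = 0
  2*X*Y ↦ 2·0·0·1 = 0
  -3*X*Z ↦ -3·0·1·8 = 0
  -Y**2 ↦ -1·1·0·1 = 0
  3*Y*Z ↦ 3·1·0·8 = 0
  Z**2 ↦ 1·1·1·64 = 64
Sum: F(0, 0, 8) = (0) + (0) + (0) + (0) + (0) + (64) = 64.
Reducing mod 11: 64 ≡ 9 (mod 11).
Since F(a, b, c) ≡ 9 ≠ 0 (mod 11), P does NOT lie on the curve.


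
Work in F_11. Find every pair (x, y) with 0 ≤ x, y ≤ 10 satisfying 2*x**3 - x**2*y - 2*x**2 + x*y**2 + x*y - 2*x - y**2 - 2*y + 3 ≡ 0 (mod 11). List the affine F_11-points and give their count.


Affine F_11-points: {(0, 1), (0, 8), (1, 6), (3, 0), (3, 4), (5, 2), (5, 9), (7, 1), (7, 10), (9, 5), (9, 7)}; count = 11.

For each of the 121 pairs (x, y) ∈ F_11², evaluate f(x, y) mod 11. Record the zeros.
  x = 0: [0↦3, 1↦0, 2↦6, 3↦10, 4↦1, 5↦1, 6↦10, 7↦6, 8↦0, 9↦3, 10↦4]  zeros at y ∈ {1, 8}
  x = 1: [0↦1, 1↦10, 2↦8, 3↦6, 4↦4, 5↦2, 6↦0, 7↦9, 8↦7, 9↦5, 10↦3]  zeros at y ∈ {6}
  x = 2: [0↦7, 1↦4, 2↦3, 3↦4, 4↦7, 5↦1, 6↦8, 7↦6, 8↦6, 9↦8, 10↦1]  zeros at y ∈ ∅
  x = 3: [0↦0, 1↦5, 2↦3, 3↦5, 4↦0, 5↦10, 6↦2, 7↦9, 8↦9, 9↦2, 10↦10]  zeros at y ∈ {0, 4}
  x = 4: [0↦3, 1↦3, 2↦9, 3↦10, 4↦6, 5↦8, 6↦5, 7↦8, 8↦6, 9↦10, 10↦9]  zeros at y ∈ ∅
  x = 5: [0↦6, 1↦10, 2↦0, 3↦9, 4↦4, 5↦7, 6↦7, 7↦4, 8↦9, 9↦0, 10↦10]  zeros at y ∈ {2, 9}
  x = 6: [0↦10, 1↦5, 2↦10, 3↦3, 4↦6, 5↦8, 6↦9, 7↦9, 8↦8, 9↦6, 10↦3]  zeros at y ∈ ∅
  x = 7: [0↦5, 1↦0, 2↦7, 3↦4, 4↦2, 5↦1, 6↦1, 7↦2, 8↦4, 9↦7, 10↦0]  zeros at y ∈ {1, 10}
  x = 8: [0↦3, 1↦7, 2↦3, 3↦2, 4↦4, 5↦9, 6↦6, 7↦6, 8↦9, 9↦4, 10↦2]  zeros at y ∈ ∅
  x = 9: [0↦5, 1↦5, 2↦10, 3↦9, 4↦2, 5↦0, 6↦3, 7↦0, 8↦2, 9↦9, 10↦10]  zeros at y ∈ {5, 7}
  x = 10: [0↦1, 1↦6, 2↦7, 3↦4, 4↦8, 5↦8, 6↦4, 7↦7, 8↦6, 9↦1, 10↦3]  zeros at y ∈ ∅
Collecting zeros: affine points = {(0, 1), (0, 8), (1, 6), (3, 0), (3, 4), (5, 2), (5, 9), (7, 1), (7, 10), (9, 5), (9, 7)}.
Total count |C(F_11)_aff| = 11.


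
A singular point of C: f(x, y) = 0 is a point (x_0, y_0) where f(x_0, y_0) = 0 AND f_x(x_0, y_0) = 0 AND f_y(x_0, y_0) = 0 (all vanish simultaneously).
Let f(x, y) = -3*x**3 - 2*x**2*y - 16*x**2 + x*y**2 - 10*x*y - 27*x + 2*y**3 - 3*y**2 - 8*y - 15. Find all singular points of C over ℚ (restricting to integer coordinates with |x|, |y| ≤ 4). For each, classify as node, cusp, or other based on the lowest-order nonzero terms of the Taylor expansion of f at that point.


Singular points: {(-2, 1)}; classification: cusp.

Compute partial derivatives:
  f_x = -9*x**2 - 4*x*y - 32*x + y**2 - 10*y - 27.
  f_y = -2*x**2 + 2*x*y - 10*x + 6*y**2 - 6*y - 8.
Scan x_0 ∈ {−4, ..., 4}. For each x_0, f_y(x_0, y) is a polynomial in y; find its integer roots y ∈ {−4, ..., 4}, then test f_x and f at those candidates.
  x = -4: f_y(-4, y) = 6*y**2 - 14*y; vanishes at y ∈ {0}. (-4, 0): f_x = -43 ≠ 0.
  x = -3: f_y(-3, y) = 6*y**2 - 12*y + 4; no integer root y with |y| ≤ 4.
  x = -2: f_y(-2, y) = 6*y**2 - 10*y + 4; vanishes at y ∈ {1}. (-2, 1): f_x = 0, f = 0 — SINGULAR.
  x = -1: f_y(-1, y) = 6*y**2 - 8*y; vanishes at y ∈ {0}. (-1, 0): f_x = -4 ≠ 0.
  x = 0: f_y(0, y) = 6*y**2 - 6*y - 8; no integer root y with |y| ≤ 4.
  x = 1: f_y(1, y) = 6*y**2 - 4*y - 20; no integer root y with |y| ≤ 4.
  x = 2: f_y(2, y) = 6*y**2 - 2*y - 36; no integer root y with |y| ≤ 4.
  x = 3: f_y(3, y) = 6*y**2 - 56; no integer root y with |y| ≤ 4.
  x = 4: f_y(4, y) = 6*y**2 + 2*y - 80; no integer root y with |y| ≤ 4.
Only singular point on the grid: (-2, 1).
Classify: substitute x = -2 + u, y = 1 + v and expand: f = -3*u**3 - 2*u**2*v + u*v**2 + 2*v**3 + v**2.
No constant or linear terms (consistent with a singular point). Quadratic part: v**2. Cubic part: -3*u**3 - 2*u**2*v + u*v**2 + 2*v**3.
The quadratic part v**2 is a perfect square, so there is a single (double) tangent line v = 0, i.e. y = 1. Restricting the cubic part to that line (v = 0) leaves -3*u**3 ≠ 0, so f is not divisible by v and the branch is v² ≈ 3*u**3 to lowest order — this is a cusp.
Classification: cusp.


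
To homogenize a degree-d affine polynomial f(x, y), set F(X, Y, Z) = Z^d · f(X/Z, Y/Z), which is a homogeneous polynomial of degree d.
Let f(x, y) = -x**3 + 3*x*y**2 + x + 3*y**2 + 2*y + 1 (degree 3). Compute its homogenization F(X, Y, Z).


F(X, Y, Z) = -X**3 + 3*X*Y**2 + X*Z**2 + 3*Y**2*Z + 2*Y*Z**2 + Z**3

deg(f) = 3.
Substitute x = X/Z, y = Y/Z into f, then multiply by Z^3.
  monomial -1·x^3·y^0 ↦ -1·X^3·Y^0·Z^0.
  monomial 3·x^1·y^2 ↦ 3·X^1·Y^2·Z^0.
  monomial 1·x^1·y^0 ↦ 1·X^1·Y^0·Z^2.
  monomial 3·x^0·y^2 ↦ 3·X^0·Y^2·Z^1.
  monomial 2·x^0·y^1 ↦ 2·X^0·Y^1·Z^2.
  monomial 1·x^0·y^0 ↦ 1·X^0·Y^0·Z^3.
Collecting: F(X, Y, Z) = -X**3 + 3*X*Y**2 + X*Z**2 + 3*Y**2*Z + 2*Y*Z**2 + Z**3.


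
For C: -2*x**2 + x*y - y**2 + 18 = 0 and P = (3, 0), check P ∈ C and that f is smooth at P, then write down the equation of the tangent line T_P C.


Tangent line at P: -12*x + 3*y + 36 = 0.

Step 1: f(3, 0) = 0, so P lies on C.
Step 2: partial derivatives
  f_x(x, y) = -4*x + y, f_y(x, y) = x - 2*y.
  f_x(P) = -12, f_y(P) = 3 (gradient nonzero, so P is smooth).
Step 3: tangent line at P: -12·(x − 3) + 3·(y − 0) = 0.
Expanding: -12*x + 3*y + 36 = 0.


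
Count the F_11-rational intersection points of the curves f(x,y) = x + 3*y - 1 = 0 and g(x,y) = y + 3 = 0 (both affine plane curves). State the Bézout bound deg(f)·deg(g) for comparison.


Common zeros: {(10, 8)}; count = 1; Bézout bound = 1.

deg(f) = 1, deg(g) = 1, so Bézout bound = 1.
Scan x ∈ F_11. For each x, list the y ∈ F_11 with f(x, y) ≡ 0 and those with g(x, y) ≡ 0 (mod 11); the common zeros in that column are the intersection.
  x = 0: f ≡ 0 at y ∈ {4}; g ≡ 0 at y ∈ {8}; common: ∅.
  x = 1: f ≡ 0 at y ∈ {0}; g ≡ 0 at y ∈ {8}; common: ∅.
  x = 2: f ≡ 0 at y ∈ {7}; g ≡ 0 at y ∈ {8}; common: ∅.
  x = 3: f ≡ 0 at y ∈ {3}; g ≡ 0 at y ∈ {8}; common: ∅.
  x = 4: f ≡ 0 at y ∈ {10}; g ≡ 0 at y ∈ {8}; common: ∅.
  x = 5: f ≡ 0 at y ∈ {6}; g ≡ 0 at y ∈ {8}; common: ∅.
  x = 6: f ≡ 0 at y ∈ {2}; g ≡ 0 at y ∈ {8}; common: ∅.
  x = 7: f ≡ 0 at y ∈ {9}; g ≡ 0 at y ∈ {8}; common: ∅.
  x = 8: f ≡ 0 at y ∈ {5}; g ≡ 0 at y ∈ {8}; common: ∅.
  x = 9: f ≡ 0 at y ∈ {1}; g ≡ 0 at y ∈ {8}; common: ∅.
  x = 10: f ≡ 0 at y ∈ {8}; g ≡ 0 at y ∈ {8}; common: {8}.
Collecting: common zeros = {(10, 8)}, so the count is 1.
Comparison with the Bézout bound: 1 ≤ 1 = deg(f)·deg(g), as expected for curves with no common component (the bound is attained).


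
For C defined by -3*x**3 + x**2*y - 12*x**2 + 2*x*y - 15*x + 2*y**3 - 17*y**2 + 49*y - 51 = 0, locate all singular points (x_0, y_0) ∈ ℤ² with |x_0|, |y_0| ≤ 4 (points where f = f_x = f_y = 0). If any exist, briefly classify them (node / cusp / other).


Singular points: {(-1, 3)}; classification: cusp.

Compute partial derivatives:
  f_x = -9*x**2 + 2*x*y - 24*x + 2*y - 15.
  f_y = x**2 + 2*x + 6*y**2 - 34*y + 49.
Scan x_0 ∈ {−4, ..., 4}. For each x_0, f_y(x_0, y) is a polynomial in y; find its integer roots y ∈ {−4, ..., 4}, then test f_x and f at those candidates.
  x = -4: f_y(-4, y) = 6*y**2 - 34*y + 57; no integer root y with |y| ≤ 4.
  x = -3: f_y(-3, y) = 6*y**2 - 34*y + 52; no integer root y with |y| ≤ 4.
  x = -2: f_y(-2, y) = 6*y**2 - 34*y + 49; no integer root y with |y| ≤ 4.
  x = -1: f_y(-1, y) = 6*y**2 - 34*y + 48; vanishes at y ∈ {3}. (-1, 3): f_x = 0, f = 0 — SINGULAR.
  x = 0: f_y(0, y) = 6*y**2 - 34*y + 49; no integer root y with |y| ≤ 4.
  x = 1: f_y(1, y) = 6*y**2 - 34*y + 52; no integer root y with |y| ≤ 4.
  x = 2: f_y(2, y) = 6*y**2 - 34*y + 57; no integer root y with |y| ≤ 4.
  x = 3: f_y(3, y) = 6*y**2 - 34*y + 64; no integer root y with |y| ≤ 4.
  x = 4: f_y(4, y) = 6*y**2 - 34*y + 73; no integer root y with |y| ≤ 4.
Only singular point on the grid: (-1, 3).
Classify: substitute x = -1 + u, y = 3 + v and expand: f = -3*u**3 + u**2*v + 2*v**3 + v**2.
No constant or linear terms (consistent with a singular point). Quadratic part: v**2. Cubic part: -3*u**3 + u**2*v + 2*v**3.
The quadratic part v**2 is a perfect square, so there is a single (double) tangent line v = 0, i.e. y = 3. Restricting the cubic part to that line (v = 0) leaves -3*u**3 ≠ 0, so f is not divisible by v and the branch is v² ≈ 3*u**3 to lowest order — this is a cusp.
Classification: cusp.


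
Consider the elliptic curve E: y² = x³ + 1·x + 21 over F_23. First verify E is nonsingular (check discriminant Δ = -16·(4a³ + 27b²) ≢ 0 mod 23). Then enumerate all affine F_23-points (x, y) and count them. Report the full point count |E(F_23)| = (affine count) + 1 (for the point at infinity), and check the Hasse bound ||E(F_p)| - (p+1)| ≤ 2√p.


Affine points = {(1, 0), (2, 10), (2, 13), (5, 6), (5, 17), (6, 6), (6, 17), (7, 7), (7, 16), (8, 9), (8, 14), (9, 0), (11, 11), (11, 12), (12, 6), (12, 17), (13, 0), (16, 4), (16, 19), (17, 11), (17, 12), (18, 11), (18, 12)}; affine count = 23; |E(F_23)| = 24.

Discriminant check: Δ ∝ 4a³ + 27b² = 4·1³ + 27·21² = 4·1 + 27·441 ≡ 20 (mod 23). Nonzero ⇒ E is nonsingular.
For each x ∈ F_23, compute rhs = x³ + 1·x + 21 mod 23, then count y ∈ F_23 with y² ≡ rhs.
  x = 0: rhs = 21, matching y values: none (0 points).
  x = 1: rhs = 0, matching y values: 0 (1 points).
  x = 2: rhs = 8, matching y values: 10, 13 (2 points).
  x = 3: rhs = 5, matching y values: none (0 points).
  x = 4: rhs = 20, matching y values: none (0 points).
  x = 5: rhs = 13, matching y values: 6, 17 (2 points).
  x = 6: rhs = 13, matching y values: 6, 17 (2 points).
  x = 7: rhs = 3, matching y values: 7, 16 (2 points).
  x = 8: rhs = 12, matching y values: 9, 14 (2 points).
  x = 9: rhs = 0, matching y values: 0 (1 points).
  x = 10: rhs = 19, matching y values: none (0 points).
  x = 11: rhs = 6, matching y values: 11, 12 (2 points).
  x = 12: rhs = 13, matching y values: 6, 17 (2 points).
  x = 13: rhs = 0, matching y values: 0 (1 points).
  x = 14: rhs = 19, matching y values: none (0 points).
  x = 15: rhs = 7, matching y values: none (0 points).
  x = 16: rhs = 16, matching y values: 4, 19 (2 points).
  x = 17: rhs = 6, matching y values: 11, 12 (2 points).
  x = 18: rhs = 6, matching y values: 11, 12 (2 points).
  x = 19: rhs = 22, matching y values: none (0 points).
  x = 20: rhs = 14, matching y values: none (0 points).
  x = 21: rhs = 11, matching y values: none (0 points).
  x = 22: rhs = 19, matching y values: none (0 points).
Total affine count: 23.
Full point count |E(F_23)| = 23 + 1 = 24.
Hasse bound: |24 − (23+1)| = |0| = 0 ≤ 2√23 ≈ 9.5917 ✓.


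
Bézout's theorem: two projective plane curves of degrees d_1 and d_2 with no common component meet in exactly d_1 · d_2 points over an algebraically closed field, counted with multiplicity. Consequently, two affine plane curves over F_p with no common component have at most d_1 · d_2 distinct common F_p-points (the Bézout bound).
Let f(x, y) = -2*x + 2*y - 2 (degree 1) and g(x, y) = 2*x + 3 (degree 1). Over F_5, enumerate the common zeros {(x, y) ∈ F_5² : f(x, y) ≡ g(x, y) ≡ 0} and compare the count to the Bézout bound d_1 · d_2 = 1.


Common zeros: {(1, 2)}; count = 1; Bézout bound = 1.

deg(f) = 1, deg(g) = 1, so Bézout bound = 1.
Scan x ∈ F_5. For each x, list the y ∈ F_5 with f(x, y) ≡ 0 and those with g(x, y) ≡ 0 (mod 5); the common zeros in that column are the intersection.
  x = 0: f ≡ 0 at y ∈ {1}; g ≡ 0 at y ∈ ∅; common: ∅.
  x = 1: f ≡ 0 at y ∈ {2}; g ≡ 0 at y ∈ {0, 1, 2, 3, 4}; common: {2}.
  x = 2: f ≡ 0 at y ∈ {3}; g ≡ 0 at y ∈ ∅; common: ∅.
  x = 3: f ≡ 0 at y ∈ {4}; g ≡ 0 at y ∈ ∅; common: ∅.
  x = 4: f ≡ 0 at y ∈ {0}; g ≡ 0 at y ∈ ∅; common: ∅.
Collecting: common zeros = {(1, 2)}, so the count is 1.
Comparison with the Bézout bound: 1 ≤ 1 = deg(f)·deg(g), as expected for curves with no common component (the bound is attained).


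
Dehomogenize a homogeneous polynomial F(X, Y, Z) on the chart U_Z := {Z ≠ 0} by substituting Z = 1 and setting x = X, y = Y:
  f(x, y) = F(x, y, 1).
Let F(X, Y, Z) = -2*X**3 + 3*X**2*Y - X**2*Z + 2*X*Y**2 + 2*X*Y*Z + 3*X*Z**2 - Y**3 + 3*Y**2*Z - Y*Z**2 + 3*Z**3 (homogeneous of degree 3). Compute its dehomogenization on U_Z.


f(x, y) = -2*x**3 + 3*x**2*y - x**2 + 2*x*y**2 + 2*x*y + 3*x - y**3 + 3*y**2 - y + 3

On U_Z we set Z = 1. Each monomial c·X^i·Y^j·Z^k in F becomes c·x^i·y^j·1^k = c·x^i·y^j.
Substituting Z = 1: F(X, Y, 1) = -2*x**3 + 3*x**2*y - x**2 + 2*x*y**2 + 2*x*y + 3*x - y**3 + 3*y**2 - y + 3.
Note: deg(f) ≤ deg(F) = 3; strict inequality happens when F is divisible by Z (lost terms).


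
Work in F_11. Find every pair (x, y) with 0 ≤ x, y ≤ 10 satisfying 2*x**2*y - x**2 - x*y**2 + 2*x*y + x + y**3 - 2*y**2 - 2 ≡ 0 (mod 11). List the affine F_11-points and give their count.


Affine F_11-points: {(1, 1), (2, 4), (5, 0), (7, 0), (8, 1), (8, 2), (8, 7), (9, 7), (10, 2), (10, 4), (10, 6)}; count = 11.

For each of the 121 pairs (x, y) ∈ F_11², evaluate f(x, y) mod 11. Record the zeros.
  x = 0: [0↦9, 1↦8, 2↦9, 3↦7, 4↦8, 5↦7, 6↦10, 7↦1, 8↦8, 9↦4, 10↦6]  zeros at y ∈ ∅
  x = 1: [0↦9, 1↦0, 2↦2, 3↦10, 4↦8, 5↦2, 6↦9, 7↦2, 8↦9, 9↦3, 10↦1]  zeros at y ∈ {1}
  x = 2: [0↦7, 1↦5, 2↦1, 3↦1, 4↦0, 5↦4, 6↦8, 7↦7, 8↦7, 9↦3, 10↦1]  zeros at y ∈ {4}
  x = 3: [0↦3, 1↦1, 2↦6, 3↦2, 4↦6, 5↦2, 6↦7, 7↦5, 8↦2, 9↦4, 10↦6]  zeros at y ∈ ∅
  x = 4: [0↦8, 1↦10, 2↦6, 3↦2, 4↦4, 5↦7, 6↦6, 7↦7, 8↦5, 9↦6, 10↦5]  zeros at y ∈ ∅
  x = 5: [0↦0, 1↦10, 2↦1, 3↦1, 4↦5, 5↦8, 6↦5, 7↦2, 8↦5, 9↦9, 10↦9]  zeros at y ∈ {0}
  x = 6: [0↦1, 1↦1, 2↦2, 3↦10, 4↦9, 5↦5, 6↦4, 7↦1, 8↦2, 9↦2, 10↦7]  zeros at y ∈ ∅
  x = 7: [0↦0, 1↦5, 2↦9, 3↦7, 4↦5, 5↦9, 6↦3, 7↦4, 8↦7, 9↦7, 10↦10]  zeros at y ∈ {0}
  x = 8: [0↦8, 1↦0, 2↦0, 3↦3, 4↦4, 5↦9, 6↦2, 7↦0, 8↦9, 9↦2, 10↦7]  zeros at y ∈ {1, 2, 7}
  x = 9: [0↦3, 1↦8, 2↦8, 3↦9, 4↦6, 5↦5, 6↦1, 7↦0, 8↦8, 9↦9, 10↦9]  zeros at y ∈ {7}
  x = 10: [0↦7, 1↦7, 2↦0, 3↦3, 4↦0, 5↦8, 6↦0, 7↦4, 8↦4, 9↦6, 10↦5]  zeros at y ∈ {2, 4, 6}
Collecting zeros: affine points = {(1, 1), (2, 4), (5, 0), (7, 0), (8, 1), (8, 2), (8, 7), (9, 7), (10, 2), (10, 4), (10, 6)}.
Total count |C(F_11)_aff| = 11.


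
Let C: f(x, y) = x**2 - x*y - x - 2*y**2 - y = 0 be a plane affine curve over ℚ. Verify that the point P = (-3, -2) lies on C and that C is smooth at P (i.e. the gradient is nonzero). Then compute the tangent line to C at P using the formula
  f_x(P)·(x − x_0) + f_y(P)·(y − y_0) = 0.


Tangent line at P: -5*x + 10*y + 5 = 0.

Step 1: f(-3, -2) = 0, so P lies on C.
Step 2: partial derivatives
  f_x(x, y) = 2*x - y - 1, f_y(x, y) = -x - 4*y - 1.
  f_x(P) = -5, f_y(P) = 10 (gradient nonzero, so P is smooth).
Step 3: tangent line at P: -5·(x − -3) + 10·(y − -2) = 0.
Expanding: -5*x + 10*y + 5 = 0.


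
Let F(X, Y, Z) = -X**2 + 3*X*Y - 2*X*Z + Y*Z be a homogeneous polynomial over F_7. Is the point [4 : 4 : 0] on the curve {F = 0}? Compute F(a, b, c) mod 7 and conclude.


F(4,4,0) ≡ 4 (mod 7); P is NOT on the curve.

Evaluate F(4, 4, 0) term-by-term (mod 7).
  -X**2 ↦ -1·16·1·1 = -16
  3*X*Y ↦ 3·4·4·1 = 48
  -2*X*Z ↦ -2·4·1·0 = 0
  Y*Z ↦ 1·1·4·0 = 0
Sum: F(4, 4, 0) = (-16) + (48) + (0) + (0) = 32.
Reducing mod 7: 32 ≡ 4 (mod 7).
Since F(a, b, c) ≡ 4 ≠ 0 (mod 7), P does NOT lie on the curve.


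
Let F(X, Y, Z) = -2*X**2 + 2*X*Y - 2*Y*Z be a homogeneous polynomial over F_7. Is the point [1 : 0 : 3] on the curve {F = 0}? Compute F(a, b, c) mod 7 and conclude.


F(1,0,3) ≡ 5 (mod 7); P is NOT on the curve.

Evaluate F(1, 0, 3) term-by-term (mod 7).
  -2*X**2 ↦ -2·1·1·1 = -2
  2*X*Y ↦ 2·1·0·1 = 0
  -2*Y*Z ↦ -2·1·0·3 = 0
Sum: F(1, 0, 3) = (-2) + (0) + (0) = -2.
Reducing mod 7: -2 ≡ 5 (mod 7).
Since F(a, b, c) ≡ 5 ≠ 0 (mod 7), P does NOT lie on the curve.


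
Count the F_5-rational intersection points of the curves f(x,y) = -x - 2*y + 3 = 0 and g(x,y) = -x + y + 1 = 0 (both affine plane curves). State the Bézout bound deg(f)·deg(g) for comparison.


Common zeros: {(0, 4)}; count = 1; Bézout bound = 1.

deg(f) = 1, deg(g) = 1, so Bézout bound = 1.
Scan x ∈ F_5. For each x, list the y ∈ F_5 with f(x, y) ≡ 0 and those with g(x, y) ≡ 0 (mod 5); the common zeros in that column are the intersection.
  x = 0: f ≡ 0 at y ∈ {4}; g ≡ 0 at y ∈ {4}; common: {4}.
  x = 1: f ≡ 0 at y ∈ {1}; g ≡ 0 at y ∈ {0}; common: ∅.
  x = 2: f ≡ 0 at y ∈ {3}; g ≡ 0 at y ∈ {1}; common: ∅.
  x = 3: f ≡ 0 at y ∈ {0}; g ≡ 0 at y ∈ {2}; common: ∅.
  x = 4: f ≡ 0 at y ∈ {2}; g ≡ 0 at y ∈ {3}; common: ∅.
Collecting: common zeros = {(0, 4)}, so the count is 1.
Comparison with the Bézout bound: 1 ≤ 1 = deg(f)·deg(g), as expected for curves with no common component (the bound is attained).


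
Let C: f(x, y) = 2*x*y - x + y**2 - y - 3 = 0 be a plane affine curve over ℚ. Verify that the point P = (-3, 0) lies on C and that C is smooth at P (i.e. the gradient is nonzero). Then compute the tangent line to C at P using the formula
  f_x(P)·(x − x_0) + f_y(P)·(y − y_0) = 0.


Tangent line at P: -x - 7*y - 3 = 0.

Step 1: f(-3, 0) = 0, so P lies on C.
Step 2: partial derivatives
  f_x(x, y) = 2*y - 1, f_y(x, y) = 2*x + 2*y - 1.
  f_x(P) = -1, f_y(P) = -7 (gradient nonzero, so P is smooth).
Step 3: tangent line at P: -1·(x − -3) + -7·(y − 0) = 0.
Expanding: -x - 7*y - 3 = 0.


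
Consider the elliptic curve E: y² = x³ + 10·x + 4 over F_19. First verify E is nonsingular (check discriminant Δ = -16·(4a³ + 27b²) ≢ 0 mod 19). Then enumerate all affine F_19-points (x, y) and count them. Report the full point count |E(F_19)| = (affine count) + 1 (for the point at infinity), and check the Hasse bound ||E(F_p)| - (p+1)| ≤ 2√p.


Affine points = {(0, 2), (0, 17), (3, 2), (3, 17), (8, 8), (8, 11), (9, 5), (9, 14), (11, 1), (11, 18), (12, 3), (12, 16), (14, 0), (16, 2), (16, 17)}; affine count = 15; |E(F_19)| = 16.

Discriminant check: Δ ∝ 4a³ + 27b² = 4·10³ + 27·4² = 4·1000 + 27·16 ≡ 5 (mod 19). Nonzero ⇒ E is nonsingular.
For each x ∈ F_19, compute rhs = x³ + 10·x + 4 mod 19, then count y ∈ F_19 with y² ≡ rhs.
  x = 0: rhs = 4, matching y values: 2, 17 (2 points).
  x = 1: rhs = 15, matching y values: none (0 points).
  x = 2: rhs = 13, matching y values: none (0 points).
  x = 3: rhs = 4, matching y values: 2, 17 (2 points).
  x = 4: rhs = 13, matching y values: none (0 points).
  x = 5: rhs = 8, matching y values: none (0 points).
  x = 6: rhs = 14, matching y values: none (0 points).
  x = 7: rhs = 18, matching y values: none (0 points).
  x = 8: rhs = 7, matching y values: 8, 11 (2 points).
  x = 9: rhs = 6, matching y values: 5, 14 (2 points).
  x = 10: rhs = 2, matching y values: none (0 points).
  x = 11: rhs = 1, matching y values: 1, 18 (2 points).
  x = 12: rhs = 9, matching y values: 3, 16 (2 points).
  x = 13: rhs = 13, matching y values: none (0 points).
  x = 14: rhs = 0, matching y values: 0 (1 points).
  x = 15: rhs = 14, matching y values: none (0 points).
  x = 16: rhs = 4, matching y values: 2, 17 (2 points).
  x = 17: rhs = 14, matching y values: none (0 points).
  x = 18: rhs = 12, matching y values: none (0 points).
Total affine count: 15.
Full point count |E(F_19)| = 15 + 1 = 16.
Hasse bound: |16 − (19+1)| = |-4| = 4 ≤ 2√19 ≈ 8.7178 ✓.


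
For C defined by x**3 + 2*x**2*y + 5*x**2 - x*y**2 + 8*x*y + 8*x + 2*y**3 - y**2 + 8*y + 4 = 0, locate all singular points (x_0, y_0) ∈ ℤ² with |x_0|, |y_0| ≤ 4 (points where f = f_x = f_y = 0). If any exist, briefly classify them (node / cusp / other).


Singular points: {(-2, 0)}; classification: node.

Compute partial derivatives:
  f_x = 3*x**2 + 4*x*y + 10*x - y**2 + 8*y + 8.
  f_y = 2*x**2 - 2*x*y + 8*x + 6*y**2 - 2*y + 8.
Scan x_0 ∈ {−4, ..., 4}. For each x_0, f_y(x_0, y) is a polynomial in y; find its integer roots y ∈ {−4, ..., 4}, then test f_x and f at those candidates.
  x = -4: f_y(-4, y) = 6*y**2 + 6*y + 8; no integer root y with |y| ≤ 4.
  x = -3: f_y(-3, y) = 6*y**2 + 4*y + 2; no integer root y with |y| ≤ 4.
  x = -2: f_y(-2, y) = 6*y**2 + 2*y; vanishes at y ∈ {0}. (-2, 0): f_x = 0, f = 0 — SINGULAR.
  x = -1: f_y(-1, y) = 6*y**2 + 2; no integer root y with |y| ≤ 4.
  x = 0: f_y(0, y) = 6*y**2 - 2*y + 8; no integer root y with |y| ≤ 4.
  x = 1: f_y(1, y) = 6*y**2 - 4*y + 18; no integer root y with |y| ≤ 4.
  x = 2: f_y(2, y) = 6*y**2 - 6*y + 32; no integer root y with |y| ≤ 4.
  x = 3: f_y(3, y) = 6*y**2 - 8*y + 50; no integer root y with |y| ≤ 4.
  x = 4: f_y(4, y) = 6*y**2 - 10*y + 72; no integer root y with |y| ≤ 4.
Only singular point on the grid: (-2, 0).
Classify: substitute x = -2 + u, y = 0 + v and expand: f = u**3 + 2*u**2*v - u**2 - u*v**2 + 2*v**3 + v**2.
No constant or linear terms (consistent with a singular point). Quadratic part: -u**2 + v**2. Cubic part: u**3 + 2*u**2*v - u*v**2 + 2*v**3.
The quadratic part v**2 - u**2 = (v − u)(v + u) splits into two distinct linear factors, so there are two distinct tangent lines y − 0 = ±(x − -2) — this is a node (ordinary double point).
Classification: node.


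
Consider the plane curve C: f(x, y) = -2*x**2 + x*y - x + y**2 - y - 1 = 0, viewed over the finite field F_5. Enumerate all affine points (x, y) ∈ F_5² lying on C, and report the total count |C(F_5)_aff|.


Affine F_5-points: {(0, 3), (1, 2), (1, 3), (2, 2)}; count = 4.

For each of the 25 pairs (x, y) ∈ F_5², evaluate f(x, y) mod 5. Record the zeros.
  x = 0: [0↦4, 1↦4, 2↦1, 3↦0, 4↦1]  zeros at y ∈ {3}
  x = 1: [0↦1, 1↦2, 2↦0, 3↦0, 4↦2]  zeros at y ∈ {2, 3}
  x = 2: [0↦4, 1↦1, 2↦0, 3↦1, 4↦4]  zeros at y ∈ {2}
  x = 3: [0↦3, 1↦1, 2↦1, 3↦3, 4↦2]  zeros at y ∈ ∅
  x = 4: [0↦3, 1↦2, 2↦3, 3↦1, 4↦1]  zeros at y ∈ ∅
Collecting zeros: affine points = {(0, 3), (1, 2), (1, 3), (2, 2)}.
Total count |C(F_5)_aff| = 4.
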